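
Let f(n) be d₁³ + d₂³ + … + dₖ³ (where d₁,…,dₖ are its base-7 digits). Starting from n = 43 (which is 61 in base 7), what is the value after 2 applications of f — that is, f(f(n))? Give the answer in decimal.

91

43 = (6,1)_7 → 6³ + 1³ = 217
217 = (4,3,0)_7 → 4³ + 3³ + 0³ = 91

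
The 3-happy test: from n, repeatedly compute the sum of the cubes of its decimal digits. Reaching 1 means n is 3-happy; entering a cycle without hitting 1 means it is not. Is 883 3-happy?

883 → 8³ + 8³ + 3³ = 1051
1051 → 1³ + 0³ + 5³ + 1³ = 127
127 → 1³ + 2³ + 7³ = 352
352 → 3³ + 5³ + 2³ = 160
160 → 1³ + 6³ + 0³ = 217
217 → 2³ + 1³ + 7³ = 352  — 352 already seen; the sequence cycles without reaching 1.

not 3-happy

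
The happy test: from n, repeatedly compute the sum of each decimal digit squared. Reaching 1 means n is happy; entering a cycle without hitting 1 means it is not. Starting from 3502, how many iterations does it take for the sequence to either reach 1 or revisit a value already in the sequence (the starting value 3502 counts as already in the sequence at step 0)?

3502 → 3² + 5² + 0² + 2² = 38
38 → 3² + 8² = 73
73 → 7² + 3² = 58
58 → 5² + 8² = 89
89 → 8² + 9² = 145
145 → 1² + 4² + 5² = 42
42 → 4² + 2² = 20
20 → 2² + 0² = 4
4 → 4² = 16
16 → 1² + 6² = 37
37 → 3² + 7² = 58  — 58 repeats.
That took 11 steps.

11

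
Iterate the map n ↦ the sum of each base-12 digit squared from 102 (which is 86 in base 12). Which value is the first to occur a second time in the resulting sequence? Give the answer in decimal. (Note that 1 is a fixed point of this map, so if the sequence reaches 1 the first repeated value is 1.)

100

102 = (8,6)_12 → 8² + 6² = 100
100 = (8,4)_12 → 8² + 4² = 80
80 = (6,8)_12 → 6² + 8² = 100  — 100 already appeared earlier.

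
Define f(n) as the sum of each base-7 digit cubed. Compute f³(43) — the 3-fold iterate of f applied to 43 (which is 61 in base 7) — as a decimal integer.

217

43 = (6,1)_7 → 217
217 = (4,3,0)_7 → 91
91 = (1,6,0)_7 → 217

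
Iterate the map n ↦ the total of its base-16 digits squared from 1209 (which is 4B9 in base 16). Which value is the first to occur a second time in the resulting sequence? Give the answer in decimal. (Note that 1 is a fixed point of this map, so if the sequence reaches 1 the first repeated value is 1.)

169

1209 = (4,11,9)_16 → 4² + 11² + 9² = 218
218 = (13,10)_16 → 13² + 10² = 269
269 = (1,0,13)_16 → 1² + 0² + 13² = 170
170 = (10,10)_16 → 10² + 10² = 200
200 = (12,8)_16 → 12² + 8² = 208
208 = (13,0)_16 → 13² + 0² = 169
169 = (10,9)_16 → 10² + 9² = 181
181 = (11,5)_16 → 11² + 5² = 146
146 = (9,2)_16 → 9² + 2² = 85
85 = (5,5)_16 → 5² + 5² = 50
50 = (3,2)_16 → 3² + 2² = 13
13 = (13)_16 → 13² = 169  — 169 already appeared earlier.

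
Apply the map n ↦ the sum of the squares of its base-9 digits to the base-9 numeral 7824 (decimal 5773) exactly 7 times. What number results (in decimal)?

5773 = (7,8,2,4)_9 → 7² + 8² + 2² + 4² = 133
133 = (1,5,7)_9 → 1² + 5² + 7² = 75
75 = (8,3)_9 → 8² + 3² = 73
73 = (8,1)_9 → 8² + 1² = 65
65 = (7,2)_9 → 7² + 2² = 53
53 = (5,8)_9 → 5² + 8² = 89
89 = (1,0,8)_9 → 1² + 0² + 8² = 65

65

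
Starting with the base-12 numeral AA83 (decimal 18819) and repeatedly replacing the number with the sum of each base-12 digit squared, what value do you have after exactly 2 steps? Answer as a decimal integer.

182

18819 = (10,10,8,3)_12 → 10² + 10² + 8² + 3² = 273
273 = (1,10,9)_12 → 1² + 10² + 9² = 182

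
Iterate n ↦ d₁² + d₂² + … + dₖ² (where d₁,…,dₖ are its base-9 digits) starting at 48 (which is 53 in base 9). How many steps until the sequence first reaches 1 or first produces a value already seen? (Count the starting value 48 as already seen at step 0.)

6

48 = (5,3)_9 → 5² + 3² = 25 + 9 = 34
34 = (3,7)_9 → 3² + 7² = 9 + 49 = 58
58 = (6,4)_9 → 6² + 4² = 36 + 16 = 52
52 = (5,7)_9 → 5² + 7² = 25 + 49 = 74
74 = (8,2)_9 → 8² + 2² = 64 + 4 = 68
68 = (7,5)_9 → 7² + 5² = 49 + 25 = 74  — 74 repeats.
That took 6 steps.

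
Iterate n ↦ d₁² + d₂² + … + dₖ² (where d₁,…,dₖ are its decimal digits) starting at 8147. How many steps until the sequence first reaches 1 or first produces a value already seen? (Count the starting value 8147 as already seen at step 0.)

8147 → 130
130 → 10
10 → 1  — reached 1.
That took 3 steps.

3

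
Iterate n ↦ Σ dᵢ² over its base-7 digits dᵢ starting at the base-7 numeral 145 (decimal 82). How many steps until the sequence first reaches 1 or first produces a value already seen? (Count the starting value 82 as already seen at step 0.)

82 = (1,4,5)_7 → 1² + 4² + 5² = 42
42 = (6,0)_7 → 6² + 0² = 36
36 = (5,1)_7 → 5² + 1² = 26
26 = (3,5)_7 → 3² + 5² = 34
34 = (4,6)_7 → 4² + 6² = 52
52 = (1,0,3)_7 → 1² + 0² + 3² = 10
10 = (1,3)_7 → 1² + 3² = 10  — 10 repeats.
That took 7 steps.

7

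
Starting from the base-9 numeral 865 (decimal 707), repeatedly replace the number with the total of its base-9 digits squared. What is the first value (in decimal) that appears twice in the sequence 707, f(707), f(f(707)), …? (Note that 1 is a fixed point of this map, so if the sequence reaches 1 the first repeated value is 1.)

707 = (8,6,5)_9 → 125
125 = (1,4,8)_9 → 81
81 = (1,0,0)_9 → 1  — reached the fixed point 1.
1 → 1, so 1 is the first repeated value.

1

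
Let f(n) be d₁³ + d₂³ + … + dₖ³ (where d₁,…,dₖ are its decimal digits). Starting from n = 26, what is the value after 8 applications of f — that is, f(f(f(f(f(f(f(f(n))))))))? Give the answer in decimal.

26 → 2³ + 6³ = 224
224 → 2³ + 2³ + 4³ = 80
80 → 8³ + 0³ = 512
512 → 5³ + 1³ + 2³ = 134
134 → 1³ + 3³ + 4³ = 92
92 → 9³ + 2³ = 737
737 → 7³ + 3³ + 7³ = 713
713 → 7³ + 1³ + 3³ = 371

371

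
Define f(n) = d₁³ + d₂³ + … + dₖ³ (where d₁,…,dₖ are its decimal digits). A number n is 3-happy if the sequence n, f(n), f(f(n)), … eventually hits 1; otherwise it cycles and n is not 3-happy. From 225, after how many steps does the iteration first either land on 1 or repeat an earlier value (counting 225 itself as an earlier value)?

225 → 2³ + 2³ + 5³ = 8 + 8 + 125 = 141
141 → 1³ + 4³ + 1³ = 1 + 64 + 1 = 66
66 → 6³ + 6³ = 216 + 216 = 432
432 → 4³ + 3³ + 2³ = 64 + 27 + 8 = 99
99 → 9³ + 9³ = 729 + 729 = 1458
1458 → 1³ + 4³ + 5³ + 8³ = 1 + 64 + 125 + 512 = 702
702 → 7³ + 0³ + 2³ = 343 + 0 + 8 = 351
351 → 3³ + 5³ + 1³ = 27 + 125 + 1 = 153
153 → 1³ + 5³ + 3³ = 1 + 125 + 27 = 153  — 153 repeats.
That took 9 steps.

9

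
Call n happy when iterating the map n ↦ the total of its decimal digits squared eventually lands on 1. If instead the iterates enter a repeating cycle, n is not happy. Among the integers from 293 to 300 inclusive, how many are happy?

293: 293 → 94 → 97 → 130 → 10 → 1  (reaches 1)
294: 294 → 101 → 2 → 4 → 16 → 37 → 58 → 89 → 145 → 42 → 20 → 4  (repeats 4)
295: 295 → 110 → 2 → 4 → 16 → 37 → 58 → 89 → 145 → 42 → 20 → 4  (repeats 4)
296: 296 → 121 → 6 → 36 → 45 → 41 → 17 → 50 → 25 → 29 → 85 → 89 → 145 → 42 → 20 → 4 → 16 → 37 → 58 → 89  (repeats 89)
297: 297 → 134 → 26 → 40 → 16 → 37 → 58 → 89 → 145 → 42 → 20 → 4 → 16  (repeats 16)
298: 298 → 149 → 98 → 145 → 42 → 20 → 4 → 16 → 37 → 58 → 89 → 145  (repeats 145)
299: 299 → 166 → 73 → 58 → 89 → 145 → 42 → 20 → 4 → 16 → 37 → 58  (repeats 58)
300: 300 → 9 → 81 → 65 → 61 → 37 → 58 → 89 → 145 → 42 → 20 → 4 → 16 → 37  (repeats 37)
happy: 293

1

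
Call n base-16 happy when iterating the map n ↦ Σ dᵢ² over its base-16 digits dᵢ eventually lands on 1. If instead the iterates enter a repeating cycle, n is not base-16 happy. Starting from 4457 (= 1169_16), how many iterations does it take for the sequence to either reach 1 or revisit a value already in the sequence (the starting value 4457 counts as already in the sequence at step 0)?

4457 = (1,1,6,9)_16 → 1² + 1² + 6² + 9² = 1 + 1 + 36 + 81 = 119
119 = (7,7)_16 → 7² + 7² = 49 + 49 = 98
98 = (6,2)_16 → 6² + 2² = 36 + 4 = 40
40 = (2,8)_16 → 2² + 8² = 4 + 64 = 68
68 = (4,4)_16 → 4² + 4² = 16 + 16 = 32
32 = (2,0)_16 → 2² + 0² = 4 + 0 = 4
4 = (4)_16 → 4² = 16
16 = (1,0)_16 → 1² + 0² = 1 + 0 = 1  — reached 1.
That took 8 steps.

8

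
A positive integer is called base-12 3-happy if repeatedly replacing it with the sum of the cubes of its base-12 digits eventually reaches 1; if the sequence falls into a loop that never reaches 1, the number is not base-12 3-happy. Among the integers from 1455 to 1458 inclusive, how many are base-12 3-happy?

1455: 1455 → 1028 → 856 → 1520 → 1728 → 1  — base-12 3-happy
1456: 1456 → 1065 → 1136 → 1855 → 1344 → 793 → 342 → 288 → 8 → 512 → 755 → 1464 → 1008 → 343 → 415 → 1351 → 1136  — not base-12 3-happy
1457: 1457 → 1126 → 2072 → 585 → 793 → 342 → 288 → 8 → 512 → 755 → 1464 → 1008 → 343 → 415 → 1351 → 1136 → 1855 → 1344 → 793  — not base-12 3-happy
1458: 1458 → 1217 → 762 → 368 → 736 → 190 → 1028 → 856 → 1520 → 1728 → 1  — base-12 3-happy
base-12 3-happy: 1455, 1458

2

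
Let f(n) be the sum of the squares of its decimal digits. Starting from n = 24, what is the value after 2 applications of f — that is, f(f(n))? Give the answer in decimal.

4

24 → 2² + 4² = 20
20 → 2² + 0² = 4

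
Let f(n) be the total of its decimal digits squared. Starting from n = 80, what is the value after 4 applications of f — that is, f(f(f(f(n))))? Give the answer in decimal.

80 → 8² + 0² = 64
64 → 6² + 4² = 52
52 → 5² + 2² = 29
29 → 2² + 9² = 85

85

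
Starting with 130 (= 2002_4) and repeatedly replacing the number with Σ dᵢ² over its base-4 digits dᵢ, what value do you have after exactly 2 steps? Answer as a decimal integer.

4

130 = (2,0,0,2)_4 → 2² + 0² + 0² + 2² = 4 + 0 + 0 + 4 = 8
8 = (2,0)_4 → 2² + 0² = 4 + 0 = 4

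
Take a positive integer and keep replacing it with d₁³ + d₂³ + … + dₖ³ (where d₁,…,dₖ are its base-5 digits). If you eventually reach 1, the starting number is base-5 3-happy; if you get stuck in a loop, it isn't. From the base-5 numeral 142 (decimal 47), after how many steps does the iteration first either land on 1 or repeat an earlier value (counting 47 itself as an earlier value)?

47 = (1,4,2)_5 → 1³ + 4³ + 2³ = 73
73 = (2,4,3)_5 → 2³ + 4³ + 3³ = 99
99 = (3,4,4)_5 → 3³ + 4³ + 4³ = 155
155 = (1,1,1,0)_5 → 1³ + 1³ + 1³ + 0³ = 3
3 = (3)_5 → 3³ = 27
27 = (1,0,2)_5 → 1³ + 0³ + 2³ = 9
9 = (1,4)_5 → 1³ + 4³ = 65
65 = (2,3,0)_5 → 2³ + 3³ + 0³ = 35
35 = (1,2,0)_5 → 1³ + 2³ + 0³ = 9  — 9 repeats.
That took 9 steps.

9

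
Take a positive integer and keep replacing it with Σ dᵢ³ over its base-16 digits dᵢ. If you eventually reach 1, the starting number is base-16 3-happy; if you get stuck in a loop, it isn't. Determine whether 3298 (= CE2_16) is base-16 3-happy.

3298 = (12,14,2)_16 → 12³ + 14³ + 2³ = 4480
4480 = (1,1,8,0)_16 → 1³ + 1³ + 8³ + 0³ = 514
514 = (2,0,2)_16 → 2³ + 0³ + 2³ = 16
16 = (1,0)_16 → 1³ + 0³ = 1  — reached 1.

base-16 3-happy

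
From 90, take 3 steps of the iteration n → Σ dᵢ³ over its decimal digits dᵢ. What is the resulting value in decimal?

513

90 → 9³ + 0³ = 729 + 0 = 729
729 → 7³ + 2³ + 9³ = 343 + 8 + 729 = 1080
1080 → 1³ + 0³ + 8³ + 0³ = 1 + 0 + 512 + 0 = 513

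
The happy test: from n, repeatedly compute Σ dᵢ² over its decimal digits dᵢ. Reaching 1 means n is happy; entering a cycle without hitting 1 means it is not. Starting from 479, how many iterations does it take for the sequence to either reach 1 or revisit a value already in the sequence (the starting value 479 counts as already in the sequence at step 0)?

15

479 → 4² + 7² + 9² = 16 + 49 + 81 = 146
146 → 1² + 4² + 6² = 1 + 16 + 36 = 53
53 → 5² + 3² = 25 + 9 = 34
34 → 3² + 4² = 9 + 16 = 25
25 → 2² + 5² = 4 + 25 = 29
29 → 2² + 9² = 4 + 81 = 85
85 → 8² + 5² = 64 + 25 = 89
89 → 8² + 9² = 64 + 81 = 145
145 → 1² + 4² + 5² = 1 + 16 + 25 = 42
42 → 4² + 2² = 16 + 4 = 20
20 → 2² + 0² = 4 + 0 = 4
4 → 4² = 16
16 → 1² + 6² = 1 + 36 = 37
37 → 3² + 7² = 9 + 49 = 58
58 → 5² + 8² = 25 + 64 = 89  — 89 repeats.
That took 15 steps.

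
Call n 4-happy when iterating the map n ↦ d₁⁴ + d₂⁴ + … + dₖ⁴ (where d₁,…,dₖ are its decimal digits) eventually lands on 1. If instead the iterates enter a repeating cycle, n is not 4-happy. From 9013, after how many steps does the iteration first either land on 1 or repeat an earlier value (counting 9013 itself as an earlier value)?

9013 → 9⁴ + 0⁴ + 1⁴ + 3⁴ = 6643
6643 → 6⁴ + 6⁴ + 4⁴ + 3⁴ = 2929
2929 → 2⁴ + 9⁴ + 2⁴ + 9⁴ = 13154
13154 → 1⁴ + 3⁴ + 1⁴ + 5⁴ + 4⁴ = 964
964 → 9⁴ + 6⁴ + 4⁴ = 8113
8113 → 8⁴ + 1⁴ + 1⁴ + 3⁴ = 4179
4179 → 4⁴ + 1⁴ + 7⁴ + 9⁴ = 9219
9219 → 9⁴ + 2⁴ + 1⁴ + 9⁴ = 13139
13139 → 1⁴ + 3⁴ + 1⁴ + 3⁴ + 9⁴ = 6725
6725 → 6⁴ + 7⁴ + 2⁴ + 5⁴ = 4338
4338 → 4⁴ + 3⁴ + 3⁴ + 8⁴ = 4514
4514 → 4⁴ + 5⁴ + 1⁴ + 4⁴ = 1138
1138 → 1⁴ + 1⁴ + 3⁴ + 8⁴ = 4179  — 4179 repeats.
That took 13 steps.

13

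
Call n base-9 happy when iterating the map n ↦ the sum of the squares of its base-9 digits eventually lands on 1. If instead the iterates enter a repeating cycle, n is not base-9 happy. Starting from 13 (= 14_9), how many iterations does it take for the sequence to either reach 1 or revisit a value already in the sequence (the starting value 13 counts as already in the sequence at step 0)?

13 = (1,4)_9 → 1² + 4² = 17
17 = (1,8)_9 → 1² + 8² = 65
65 = (7,2)_9 → 7² + 2² = 53
53 = (5,8)_9 → 5² + 8² = 89
89 = (1,0,8)_9 → 1² + 0² + 8² = 65  — 65 repeats.
That took 5 steps.

5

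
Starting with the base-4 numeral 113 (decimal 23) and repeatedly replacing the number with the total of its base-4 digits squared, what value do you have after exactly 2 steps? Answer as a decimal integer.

13

23 = (1,1,3)_4 → 1² + 1² + 3² = 11
11 = (2,3)_4 → 2² + 3² = 13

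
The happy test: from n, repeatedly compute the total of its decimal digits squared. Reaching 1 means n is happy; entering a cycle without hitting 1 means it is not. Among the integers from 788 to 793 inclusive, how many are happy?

2

788: 788 → 177 → 99 → 162 → 41 → 17 → 50 → 25 → 29 → 85 → 89 → 145 → 42 → 20 → 4 → 16 → 37 → 58 → 89  (repeats 89)
789: 789 → 194 → 98 → 145 → 42 → 20 → 4 → 16 → 37 → 58 → 89 → 145  (repeats 145)
790: 790 → 130 → 10 → 1  (reaches 1)
791: 791 → 131 → 11 → 2 → 4 → 16 → 37 → 58 → 89 → 145 → 42 → 20 → 4  (repeats 4)
792: 792 → 134 → 26 → 40 → 16 → 37 → 58 → 89 → 145 → 42 → 20 → 4 → 16  (repeats 16)
793: 793 → 139 → 91 → 82 → 68 → 100 → 1  (reaches 1)
happy: 790, 793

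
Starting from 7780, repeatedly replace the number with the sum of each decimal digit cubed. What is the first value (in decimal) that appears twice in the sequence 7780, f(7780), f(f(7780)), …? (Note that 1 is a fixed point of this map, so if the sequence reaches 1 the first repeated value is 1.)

7780 → 7³ + 7³ + 8³ + 0³ = 1198
1198 → 1³ + 1³ + 9³ + 8³ = 1243
1243 → 1³ + 2³ + 4³ + 3³ = 100
100 → 1³ + 0³ + 0³ = 1  — reached the fixed point 1.
1 → 1, so 1 is the first repeated value.

1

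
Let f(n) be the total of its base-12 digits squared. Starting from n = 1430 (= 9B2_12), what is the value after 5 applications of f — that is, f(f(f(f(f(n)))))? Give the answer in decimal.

5

1430 = (9,11,2)_12 → 9² + 11² + 2² = 81 + 121 + 4 = 206
206 = (1,5,2)_12 → 1² + 5² + 2² = 1 + 25 + 4 = 30
30 = (2,6)_12 → 2² + 6² = 4 + 36 = 40
40 = (3,4)_12 → 3² + 4² = 9 + 16 = 25
25 = (2,1)_12 → 2² + 1² = 4 + 1 = 5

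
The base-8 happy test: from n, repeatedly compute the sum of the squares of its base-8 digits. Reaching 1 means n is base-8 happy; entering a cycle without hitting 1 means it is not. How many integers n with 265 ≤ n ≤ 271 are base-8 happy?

1

265: 265 → 18 → 8 → 1  (reaches 1)
266: 266 → 21 → 29 → 34 → 20 → 20  (repeats 20)
267: 267 → 26 → 13 → 26  (repeats 26)
268: 268 → 33 → 17 → 5 → 25 → 10 → 5  (repeats 5)
269: 269 → 42 → 29 → 34 → 20 → 20  (repeats 20)
270: 270 → 53 → 61 → 74 → 6 → 36 → 32 → 16 → 4 → 16  (repeats 16)
271: 271 → 66 → 5 → 25 → 10 → 5  (repeats 5)
base-8 happy: 265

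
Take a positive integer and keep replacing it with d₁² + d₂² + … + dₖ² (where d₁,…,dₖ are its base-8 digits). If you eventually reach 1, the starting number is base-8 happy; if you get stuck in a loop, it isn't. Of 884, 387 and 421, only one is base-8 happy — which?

421

884: 884 → 78 → 38 → 52 → 52  — repeats 52 (not base-8 happy)
387: 387 → 45 → 50 → 40 → 25 → 10 → 5 → 25  — repeats 25 (not base-8 happy)
421: 421 → 77 → 27 → 18 → 8 → 1  — reaches 1 (base-8 happy)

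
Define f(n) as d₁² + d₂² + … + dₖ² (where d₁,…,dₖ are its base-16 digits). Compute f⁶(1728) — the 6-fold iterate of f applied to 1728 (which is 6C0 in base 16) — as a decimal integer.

170

1728 = (6,12,0)_16 → 6² + 12² + 0² = 36 + 144 + 0 = 180
180 = (11,4)_16 → 11² + 4² = 121 + 16 = 137
137 = (8,9)_16 → 8² + 9² = 64 + 81 = 145
145 = (9,1)_16 → 9² + 1² = 81 + 1 = 82
82 = (5,2)_16 → 5² + 2² = 25 + 4 = 29
29 = (1,13)_16 → 1² + 13² = 1 + 169 = 170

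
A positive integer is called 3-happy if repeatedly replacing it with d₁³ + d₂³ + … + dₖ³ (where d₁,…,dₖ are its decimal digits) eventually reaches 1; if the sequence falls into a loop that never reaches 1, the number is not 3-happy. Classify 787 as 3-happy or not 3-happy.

3-happy

787 → 7³ + 8³ + 7³ = 1198
1198 → 1³ + 1³ + 9³ + 8³ = 1243
1243 → 1³ + 2³ + 4³ + 3³ = 100
100 → 1³ + 0³ + 0³ = 1  — reached 1.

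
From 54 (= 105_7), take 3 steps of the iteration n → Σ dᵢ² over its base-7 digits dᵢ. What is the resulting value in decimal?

54 = (1,0,5)_7 → 1² + 0² + 5² = 26
26 = (3,5)_7 → 3² + 5² = 34
34 = (4,6)_7 → 4² + 6² = 52

52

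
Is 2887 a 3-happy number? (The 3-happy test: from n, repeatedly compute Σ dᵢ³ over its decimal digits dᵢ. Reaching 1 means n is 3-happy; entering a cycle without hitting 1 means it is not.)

2887 → 2³ + 8³ + 8³ + 7³ = 8 + 512 + 512 + 343 = 1375
1375 → 1³ + 3³ + 7³ + 5³ = 1 + 27 + 343 + 125 = 496
496 → 4³ + 9³ + 6³ = 64 + 729 + 216 = 1009
1009 → 1³ + 0³ + 0³ + 9³ = 1 + 0 + 0 + 729 = 730
730 → 7³ + 3³ + 0³ = 343 + 27 + 0 = 370
370 → 3³ + 7³ + 0³ = 27 + 343 + 0 = 370  — 370 already seen; the sequence cycles without reaching 1.

not 3-happy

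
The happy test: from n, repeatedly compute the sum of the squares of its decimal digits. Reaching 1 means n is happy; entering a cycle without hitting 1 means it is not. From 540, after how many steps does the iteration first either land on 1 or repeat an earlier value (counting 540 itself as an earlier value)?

15

540 → 41
41 → 17
17 → 50
50 → 25
25 → 29
29 → 85
85 → 89
89 → 145
145 → 42
42 → 20
20 → 4
4 → 16
16 → 37
37 → 58
58 → 89  — 89 repeats.
That took 15 steps.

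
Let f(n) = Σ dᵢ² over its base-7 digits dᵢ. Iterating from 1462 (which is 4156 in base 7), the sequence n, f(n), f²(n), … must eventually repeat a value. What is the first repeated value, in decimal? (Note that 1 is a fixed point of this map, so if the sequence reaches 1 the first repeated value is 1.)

1462 = (4,1,5,6)_7 → 4² + 1² + 5² + 6² = 16 + 1 + 25 + 36 = 78
78 = (1,4,1)_7 → 1² + 4² + 1² = 1 + 16 + 1 = 18
18 = (2,4)_7 → 2² + 4² = 4 + 16 = 20
20 = (2,6)_7 → 2² + 6² = 4 + 36 = 40
40 = (5,5)_7 → 5² + 5² = 25 + 25 = 50
50 = (1,0,1)_7 → 1² + 0² + 1² = 1 + 0 + 1 = 2
2 = (2)_7 → 2² = 4
4 = (4)_7 → 4² = 16
16 = (2,2)_7 → 2² + 2² = 4 + 4 = 8
8 = (1,1)_7 → 1² + 1² = 1 + 1 = 2  — 2 already appeared earlier.

2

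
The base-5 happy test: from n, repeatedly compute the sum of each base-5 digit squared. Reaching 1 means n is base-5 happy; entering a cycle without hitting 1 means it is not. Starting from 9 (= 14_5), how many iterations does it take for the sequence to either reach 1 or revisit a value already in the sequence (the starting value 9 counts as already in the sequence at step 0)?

3

9 = (1,4)_5 → 1² + 4² = 1 + 16 = 17
17 = (3,2)_5 → 3² + 2² = 9 + 4 = 13
13 = (2,3)_5 → 2² + 3² = 4 + 9 = 13  — 13 repeats.
That took 3 steps.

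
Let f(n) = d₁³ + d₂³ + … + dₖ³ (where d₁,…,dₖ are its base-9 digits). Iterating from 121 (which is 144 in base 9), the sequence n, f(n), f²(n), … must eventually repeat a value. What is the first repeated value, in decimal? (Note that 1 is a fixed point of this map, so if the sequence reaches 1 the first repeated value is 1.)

27

121 = (1,4,4)_9 → 129
129 = (1,5,3)_9 → 153
153 = (1,8,0)_9 → 513
513 = (6,3,0)_9 → 243
243 = (3,0,0)_9 → 27
27 = (3,0)_9 → 27  — 27 already appeared earlier.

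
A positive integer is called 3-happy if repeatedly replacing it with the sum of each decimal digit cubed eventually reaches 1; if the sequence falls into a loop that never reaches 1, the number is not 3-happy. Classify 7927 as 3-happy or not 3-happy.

7927 → 7³ + 9³ + 2³ + 7³ = 1423
1423 → 1³ + 4³ + 2³ + 3³ = 100
100 → 1³ + 0³ + 0³ = 1  — reached 1.

3-happy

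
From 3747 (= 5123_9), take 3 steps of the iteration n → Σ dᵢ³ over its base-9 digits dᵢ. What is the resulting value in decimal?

3747 = (5,1,2,3)_9 → 161
161 = (1,8,8)_9 → 1025
1025 = (1,3,5,8)_9 → 665

665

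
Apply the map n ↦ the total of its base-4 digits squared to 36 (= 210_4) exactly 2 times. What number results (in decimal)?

2

36 = (2,1,0)_4 → 2² + 1² + 0² = 5
5 = (1,1)_4 → 1² + 1² = 2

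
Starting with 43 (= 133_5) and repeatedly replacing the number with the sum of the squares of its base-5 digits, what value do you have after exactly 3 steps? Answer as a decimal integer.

1

43 = (1,3,3)_5 → 1² + 3² + 3² = 19
19 = (3,4)_5 → 3² + 4² = 25
25 = (1,0,0)_5 → 1² + 0² + 0² = 1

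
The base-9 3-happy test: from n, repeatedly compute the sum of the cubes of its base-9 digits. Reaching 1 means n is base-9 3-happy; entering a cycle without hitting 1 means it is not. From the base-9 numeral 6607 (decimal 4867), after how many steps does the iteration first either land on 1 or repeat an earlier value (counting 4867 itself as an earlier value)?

4867 = (6,6,0,7)_9 → 775
775 = (1,0,5,1)_9 → 127
127 = (1,5,1)_9 → 127  — 127 repeats.
That took 3 steps.

3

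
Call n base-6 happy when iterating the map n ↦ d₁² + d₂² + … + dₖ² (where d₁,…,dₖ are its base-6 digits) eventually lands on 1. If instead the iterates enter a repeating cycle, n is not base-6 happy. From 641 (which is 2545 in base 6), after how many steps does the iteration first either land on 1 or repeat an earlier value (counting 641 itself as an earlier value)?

641 = (2,5,4,5)_6 → 2² + 5² + 4² + 5² = 4 + 25 + 16 + 25 = 70
70 = (1,5,4)_6 → 1² + 5² + 4² = 1 + 25 + 16 = 42
42 = (1,1,0)_6 → 1² + 1² + 0² = 1 + 1 + 0 = 2
2 = (2)_6 → 2² = 4
4 = (4)_6 → 4² = 16
16 = (2,4)_6 → 2² + 4² = 4 + 16 = 20
20 = (3,2)_6 → 3² + 2² = 9 + 4 = 13
13 = (2,1)_6 → 2² + 1² = 4 + 1 = 5
5 = (5)_6 → 5² = 25
25 = (4,1)_6 → 4² + 1² = 16 + 1 = 17
17 = (2,5)_6 → 2² + 5² = 4 + 25 = 29
29 = (4,5)_6 → 4² + 5² = 16 + 25 = 41
41 = (1,0,5)_6 → 1² + 0² + 5² = 1 + 0 + 25 = 26
26 = (4,2)_6 → 4² + 2² = 16 + 4 = 20  — 20 repeats.
That took 14 steps.

14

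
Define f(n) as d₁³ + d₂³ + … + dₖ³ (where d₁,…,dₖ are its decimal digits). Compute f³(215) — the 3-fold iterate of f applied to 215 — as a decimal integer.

737

215 → 2³ + 1³ + 5³ = 134
134 → 1³ + 3³ + 4³ = 92
92 → 9³ + 2³ = 737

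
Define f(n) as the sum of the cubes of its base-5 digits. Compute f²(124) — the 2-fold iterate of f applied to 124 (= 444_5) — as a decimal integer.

124 = (4,4,4)_5 → 4³ + 4³ + 4³ = 192
192 = (1,2,3,2)_5 → 1³ + 2³ + 3³ + 2³ = 44

44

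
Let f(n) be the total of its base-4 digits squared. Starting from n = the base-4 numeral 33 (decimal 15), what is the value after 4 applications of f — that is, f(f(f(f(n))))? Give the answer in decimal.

4

15 = (3,3)_4 → 18
18 = (1,0,2)_4 → 5
5 = (1,1)_4 → 2
2 = (2)_4 → 4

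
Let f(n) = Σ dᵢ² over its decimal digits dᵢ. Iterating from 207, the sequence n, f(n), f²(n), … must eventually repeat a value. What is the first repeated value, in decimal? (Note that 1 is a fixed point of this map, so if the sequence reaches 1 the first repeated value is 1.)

207 → 2² + 0² + 7² = 53
53 → 5² + 3² = 34
34 → 3² + 4² = 25
25 → 2² + 5² = 29
29 → 2² + 9² = 85
85 → 8² + 5² = 89
89 → 8² + 9² = 145
145 → 1² + 4² + 5² = 42
42 → 4² + 2² = 20
20 → 2² + 0² = 4
4 → 4² = 16
16 → 1² + 6² = 37
37 → 3² + 7² = 58
58 → 5² + 8² = 89  — 89 already appeared earlier.

89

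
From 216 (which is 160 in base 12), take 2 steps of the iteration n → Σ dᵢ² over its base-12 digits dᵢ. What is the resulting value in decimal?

10

216 = (1,6,0)_12 → 1² + 6² + 0² = 37
37 = (3,1)_12 → 3² + 1² = 10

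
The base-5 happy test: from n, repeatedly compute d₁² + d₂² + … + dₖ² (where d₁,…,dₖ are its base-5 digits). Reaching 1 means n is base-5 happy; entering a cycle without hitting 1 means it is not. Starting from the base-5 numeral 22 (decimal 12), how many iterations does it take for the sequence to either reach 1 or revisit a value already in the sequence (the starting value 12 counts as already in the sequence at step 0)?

12 = (2,2)_5 → 8
8 = (1,3)_5 → 10
10 = (2,0)_5 → 4
4 = (4)_5 → 16
16 = (3,1)_5 → 10  — 10 repeats.
That took 5 steps.

5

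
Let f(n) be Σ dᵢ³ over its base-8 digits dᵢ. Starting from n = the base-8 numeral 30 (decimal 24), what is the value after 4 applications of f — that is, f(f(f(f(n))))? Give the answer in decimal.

24 = (3,0)_8 → 3³ + 0³ = 27 + 0 = 27
27 = (3,3)_8 → 3³ + 3³ = 27 + 27 = 54
54 = (6,6)_8 → 6³ + 6³ = 216 + 216 = 432
432 = (6,6,0)_8 → 6³ + 6³ + 0³ = 216 + 216 + 0 = 432

432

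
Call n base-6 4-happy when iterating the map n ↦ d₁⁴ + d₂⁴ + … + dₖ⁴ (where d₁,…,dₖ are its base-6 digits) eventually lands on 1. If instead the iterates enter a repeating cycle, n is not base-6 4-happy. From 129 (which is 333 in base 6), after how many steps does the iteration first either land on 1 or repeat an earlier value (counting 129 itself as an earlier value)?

11

129 = (3,3,3)_6 → 3⁴ + 3⁴ + 3⁴ = 81 + 81 + 81 = 243
243 = (1,0,4,3)_6 → 1⁴ + 0⁴ + 4⁴ + 3⁴ = 1 + 0 + 256 + 81 = 338
338 = (1,3,2,2)_6 → 1⁴ + 3⁴ + 2⁴ + 2⁴ = 1 + 81 + 16 + 16 = 114
114 = (3,1,0)_6 → 3⁴ + 1⁴ + 0⁴ = 81 + 1 + 0 = 82
82 = (2,1,4)_6 → 2⁴ + 1⁴ + 4⁴ = 16 + 1 + 256 = 273
273 = (1,1,3,3)_6 → 1⁴ + 1⁴ + 3⁴ + 3⁴ = 1 + 1 + 81 + 81 = 164
164 = (4,3,2)_6 → 4⁴ + 3⁴ + 2⁴ = 256 + 81 + 16 = 353
353 = (1,3,4,5)_6 → 1⁴ + 3⁴ + 4⁴ + 5⁴ = 1 + 81 + 256 + 625 = 963
963 = (4,2,4,3)_6 → 4⁴ + 2⁴ + 4⁴ + 3⁴ = 256 + 16 + 256 + 81 = 609
609 = (2,4,5,3)_6 → 2⁴ + 4⁴ + 5⁴ + 3⁴ = 16 + 256 + 625 + 81 = 978
978 = (4,3,1,0)_6 → 4⁴ + 3⁴ + 1⁴ + 0⁴ = 256 + 81 + 1 + 0 = 338  — 338 repeats.
That took 11 steps.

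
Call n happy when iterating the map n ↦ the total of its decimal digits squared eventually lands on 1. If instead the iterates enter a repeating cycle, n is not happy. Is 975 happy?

not happy

975 → 9² + 7² + 5² = 155
155 → 1² + 5² + 5² = 51
51 → 5² + 1² = 26
26 → 2² + 6² = 40
40 → 4² + 0² = 16
16 → 1² + 6² = 37
37 → 3² + 7² = 58
58 → 5² + 8² = 89
89 → 8² + 9² = 145
145 → 1² + 4² + 5² = 42
42 → 4² + 2² = 20
20 → 2² + 0² = 4
4 → 4² = 16  — 16 already seen; the sequence cycles without reaching 1.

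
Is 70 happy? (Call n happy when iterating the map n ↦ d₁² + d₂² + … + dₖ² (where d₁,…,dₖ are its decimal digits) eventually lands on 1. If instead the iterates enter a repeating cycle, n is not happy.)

70 → 49
49 → 97
97 → 130
130 → 10
10 → 1  — reached 1.

happy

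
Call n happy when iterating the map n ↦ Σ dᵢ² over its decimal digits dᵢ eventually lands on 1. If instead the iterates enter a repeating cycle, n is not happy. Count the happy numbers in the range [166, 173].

166: 166 → 73 → 58 → 89 → 145 → 42 → 20 → 4 → 16 → 37 → 58  (repeats 58)
167: 167 → 86 → 100 → 1  (reaches 1)
168: 168 → 101 → 2 → 4 → 16 → 37 → 58 → 89 → 145 → 42 → 20 → 4  (repeats 4)
169: 169 → 118 → 66 → 72 → 53 → 34 → 25 → 29 → 85 → 89 → 145 → 42 → 20 → 4 → 16 → 37 → 58 → 89  (repeats 89)
170: 170 → 50 → 25 → 29 → 85 → 89 → 145 → 42 → 20 → 4 → 16 → 37 → 58 → 89  (repeats 89)
171: 171 → 51 → 26 → 40 → 16 → 37 → 58 → 89 → 145 → 42 → 20 → 4 → 16  (repeats 16)
172: 172 → 54 → 41 → 17 → 50 → 25 → 29 → 85 → 89 → 145 → 42 → 20 → 4 → 16 → 37 → 58 → 89  (repeats 89)
173: 173 → 59 → 106 → 37 → 58 → 89 → 145 → 42 → 20 → 4 → 16 → 37  (repeats 37)
happy: 167

1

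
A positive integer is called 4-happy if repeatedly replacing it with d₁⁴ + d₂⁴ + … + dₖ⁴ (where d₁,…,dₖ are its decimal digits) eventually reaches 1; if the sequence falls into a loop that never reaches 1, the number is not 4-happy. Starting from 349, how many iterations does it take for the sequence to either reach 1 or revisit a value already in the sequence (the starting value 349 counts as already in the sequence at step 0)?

10

349 → 3⁴ + 4⁴ + 9⁴ = 81 + 256 + 6561 = 6898
6898 → 6⁴ + 8⁴ + 9⁴ + 8⁴ = 1296 + 4096 + 6561 + 4096 = 16049
16049 → 1⁴ + 6⁴ + 0⁴ + 4⁴ + 9⁴ = 1 + 1296 + 0 + 256 + 6561 = 8114
8114 → 8⁴ + 1⁴ + 1⁴ + 4⁴ = 4096 + 1 + 1 + 256 = 4354
4354 → 4⁴ + 3⁴ + 5⁴ + 4⁴ = 256 + 81 + 625 + 256 = 1218
1218 → 1⁴ + 2⁴ + 1⁴ + 8⁴ = 1 + 16 + 1 + 4096 = 4114
4114 → 4⁴ + 1⁴ + 1⁴ + 4⁴ = 256 + 1 + 1 + 256 = 514
514 → 5⁴ + 1⁴ + 4⁴ = 625 + 1 + 256 = 882
882 → 8⁴ + 8⁴ + 2⁴ = 4096 + 4096 + 16 = 8208
8208 → 8⁴ + 2⁴ + 0⁴ + 8⁴ = 4096 + 16 + 0 + 4096 = 8208  — 8208 repeats.
That took 10 steps.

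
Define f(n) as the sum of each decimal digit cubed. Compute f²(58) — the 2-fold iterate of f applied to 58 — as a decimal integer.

58 → 5³ + 8³ = 637
637 → 6³ + 3³ + 7³ = 586

586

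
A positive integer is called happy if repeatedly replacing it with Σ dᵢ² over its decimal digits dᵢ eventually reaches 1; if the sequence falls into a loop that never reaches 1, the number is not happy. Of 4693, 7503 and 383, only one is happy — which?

383

4693: 4693 → 142 → 21 → 5 → 25 → 29 → 85 → 89 → 145 → 42 → 20 → 4 → 16 → 37 → 58 → 89  — repeats 89 (not happy)
7503: 7503 → 83 → 73 → 58 → 89 → 145 → 42 → 20 → 4 → 16 → 37 → 58  — repeats 58 (not happy)
383: 383 → 82 → 68 → 100 → 1  — reaches 1 (happy)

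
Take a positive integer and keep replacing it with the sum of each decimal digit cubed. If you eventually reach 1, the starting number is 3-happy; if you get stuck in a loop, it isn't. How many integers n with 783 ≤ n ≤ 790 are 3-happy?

1

783: 783 → 882 → 1032 → 36 → 243 → 99 → 1458 → 702 → 351 → 153 → 153  (repeats 153)
784: 784 → 919 → 1459 → 919  (repeats 919)
785: 785 → 980 → 1241 → 74 → 407 → 407  (repeats 407)
786: 786 → 1071 → 345 → 216 → 225 → 141 → 66 → 432 → 99 → 1458 → 702 → 351 → 153 → 153  (repeats 153)
787: 787 → 1198 → 1243 → 100 → 1  (reaches 1)
788: 788 → 1367 → 587 → 980 → 1241 → 74 → 407 → 407  (repeats 407)
789: 789 → 1584 → 702 → 351 → 153 → 153  (repeats 153)
790: 790 → 1072 → 352 → 160 → 217 → 352  (repeats 352)
3-happy: 787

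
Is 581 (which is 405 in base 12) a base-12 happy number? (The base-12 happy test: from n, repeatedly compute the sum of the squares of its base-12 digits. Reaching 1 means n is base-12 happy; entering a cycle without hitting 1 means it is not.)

581 = (4,0,5)_12 → 41
41 = (3,5)_12 → 34
34 = (2,10)_12 → 104
104 = (8,8)_12 → 128
128 = (10,8)_12 → 164
164 = (1,1,8)_12 → 66
66 = (5,6)_12 → 61
61 = (5,1)_12 → 26
26 = (2,2)_12 → 8
8 = (8)_12 → 64
64 = (5,4)_12 → 41  — 41 already seen; the sequence cycles without reaching 1.

not base-12 happy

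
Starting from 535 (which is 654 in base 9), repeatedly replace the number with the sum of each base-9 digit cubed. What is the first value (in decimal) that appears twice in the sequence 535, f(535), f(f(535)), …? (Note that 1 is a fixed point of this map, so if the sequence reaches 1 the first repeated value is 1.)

535 = (6,5,4)_9 → 6³ + 5³ + 4³ = 405
405 = (5,0,0)_9 → 5³ + 0³ + 0³ = 125
125 = (1,4,8)_9 → 1³ + 4³ + 8³ = 577
577 = (7,1,1)_9 → 7³ + 1³ + 1³ = 345
345 = (4,2,3)_9 → 4³ + 2³ + 3³ = 99
99 = (1,2,0)_9 → 1³ + 2³ + 0³ = 9
9 = (1,0)_9 → 1³ + 0³ = 1  — reached the fixed point 1.
1 → 1, so 1 is the first repeated value.

1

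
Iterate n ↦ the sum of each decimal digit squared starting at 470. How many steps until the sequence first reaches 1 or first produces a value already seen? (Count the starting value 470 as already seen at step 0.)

11

470 → 4² + 7² + 0² = 65
65 → 6² + 5² = 61
61 → 6² + 1² = 37
37 → 3² + 7² = 58
58 → 5² + 8² = 89
89 → 8² + 9² = 145
145 → 1² + 4² + 5² = 42
42 → 4² + 2² = 20
20 → 2² + 0² = 4
4 → 4² = 16
16 → 1² + 6² = 37  — 37 repeats.
That took 11 steps.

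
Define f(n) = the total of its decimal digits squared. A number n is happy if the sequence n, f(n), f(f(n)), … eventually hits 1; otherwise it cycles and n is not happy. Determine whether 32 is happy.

happy

32 → 3² + 2² = 13
13 → 1² + 3² = 10
10 → 1² + 0² = 1  — reached 1.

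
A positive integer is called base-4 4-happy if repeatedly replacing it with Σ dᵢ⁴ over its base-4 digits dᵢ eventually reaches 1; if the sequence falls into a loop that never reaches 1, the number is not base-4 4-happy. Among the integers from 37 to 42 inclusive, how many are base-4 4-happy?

5

37: 37 → 18 → 17 → 2 → 16 → 1  (reaches 1)
38: 38 → 33 → 17 → 2 → 16 → 1  (reaches 1)
39: 39 → 98 → 33 → 17 → 2 → 16 → 1  (reaches 1)
40: 40 → 32 → 16 → 1  (reaches 1)
41: 41 → 33 → 17 → 2 → 16 → 1  (reaches 1)
42: 42 → 48 → 81 → 3 → 81  (repeats 81)
base-4 4-happy: 37, 38, 39, 40, 41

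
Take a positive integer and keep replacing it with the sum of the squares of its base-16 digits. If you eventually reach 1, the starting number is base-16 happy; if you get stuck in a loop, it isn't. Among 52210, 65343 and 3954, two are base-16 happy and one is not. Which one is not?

52210: 52210 → 494 → 393 → 146 → 85 → 50 → 13 → 169 → 181 → 146  — repeats 146 (not base-16 happy)
65343: 65343 → 684 → 248 → 289 → 6 → 36 → 20 → 17 → 2 → 4 → 16 → 1  — reaches 1 (base-16 happy)
3954: 3954 → 278 → 38 → 40 → 68 → 32 → 4 → 16 → 1  — reaches 1 (base-16 happy)

52210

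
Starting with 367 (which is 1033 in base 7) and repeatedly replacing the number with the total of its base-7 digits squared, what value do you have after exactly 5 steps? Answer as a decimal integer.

37

367 = (1,0,3,3)_7 → 1² + 0² + 3² + 3² = 19
19 = (2,5)_7 → 2² + 5² = 29
29 = (4,1)_7 → 4² + 1² = 17
17 = (2,3)_7 → 2² + 3² = 13
13 = (1,6)_7 → 1² + 6² = 37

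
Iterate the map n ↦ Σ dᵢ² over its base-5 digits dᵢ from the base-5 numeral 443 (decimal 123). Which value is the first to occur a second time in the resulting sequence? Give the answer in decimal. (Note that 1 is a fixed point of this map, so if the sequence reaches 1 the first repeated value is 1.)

1

123 = (4,4,3)_5 → 4² + 4² + 3² = 41
41 = (1,3,1)_5 → 1² + 3² + 1² = 11
11 = (2,1)_5 → 2² + 1² = 5
5 = (1,0)_5 → 1² + 0² = 1  — reached the fixed point 1.
1 → 1, so 1 is the first repeated value.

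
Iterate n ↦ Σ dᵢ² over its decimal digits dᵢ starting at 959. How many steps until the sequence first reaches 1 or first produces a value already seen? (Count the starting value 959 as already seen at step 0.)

14

959 → 9² + 5² + 9² = 81 + 25 + 81 = 187
187 → 1² + 8² + 7² = 1 + 64 + 49 = 114
114 → 1² + 1² + 4² = 1 + 1 + 16 = 18
18 → 1² + 8² = 1 + 64 = 65
65 → 6² + 5² = 36 + 25 = 61
61 → 6² + 1² = 36 + 1 = 37
37 → 3² + 7² = 9 + 49 = 58
58 → 5² + 8² = 25 + 64 = 89
89 → 8² + 9² = 64 + 81 = 145
145 → 1² + 4² + 5² = 1 + 16 + 25 = 42
42 → 4² + 2² = 16 + 4 = 20
20 → 2² + 0² = 4 + 0 = 4
4 → 4² = 16
16 → 1² + 6² = 1 + 36 = 37  — 37 repeats.
That took 14 steps.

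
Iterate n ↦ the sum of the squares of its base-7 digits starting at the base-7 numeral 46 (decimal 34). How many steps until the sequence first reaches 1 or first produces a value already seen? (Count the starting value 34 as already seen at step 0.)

3

34 = (4,6)_7 → 4² + 6² = 16 + 36 = 52
52 = (1,0,3)_7 → 1² + 0² + 3² = 1 + 0 + 9 = 10
10 = (1,3)_7 → 1² + 3² = 1 + 9 = 10  — 10 repeats.
That took 3 steps.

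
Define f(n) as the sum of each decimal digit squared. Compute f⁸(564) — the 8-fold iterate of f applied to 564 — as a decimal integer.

564 → 77
77 → 98
98 → 145
145 → 42
42 → 20
20 → 4
4 → 16
16 → 37

37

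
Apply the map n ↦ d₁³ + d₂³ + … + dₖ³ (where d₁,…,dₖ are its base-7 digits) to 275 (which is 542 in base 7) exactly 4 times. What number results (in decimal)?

35

275 = (5,4,2)_7 → 197
197 = (4,0,1)_7 → 65
65 = (1,2,2)_7 → 17
17 = (2,3)_7 → 35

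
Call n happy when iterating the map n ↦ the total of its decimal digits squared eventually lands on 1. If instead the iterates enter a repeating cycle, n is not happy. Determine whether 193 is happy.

happy

193 → 1² + 9² + 3² = 1 + 81 + 9 = 91
91 → 9² + 1² = 81 + 1 = 82
82 → 8² + 2² = 64 + 4 = 68
68 → 6² + 8² = 36 + 64 = 100
100 → 1² + 0² + 0² = 1 + 0 + 0 = 1  — reached 1.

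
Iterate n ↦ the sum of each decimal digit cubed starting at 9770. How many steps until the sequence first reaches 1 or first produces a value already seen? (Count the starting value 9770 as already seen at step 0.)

5

9770 → 9³ + 7³ + 7³ + 0³ = 1415
1415 → 1³ + 4³ + 1³ + 5³ = 191
191 → 1³ + 9³ + 1³ = 731
731 → 7³ + 3³ + 1³ = 371
371 → 3³ + 7³ + 1³ = 371  — 371 repeats.
That took 5 steps.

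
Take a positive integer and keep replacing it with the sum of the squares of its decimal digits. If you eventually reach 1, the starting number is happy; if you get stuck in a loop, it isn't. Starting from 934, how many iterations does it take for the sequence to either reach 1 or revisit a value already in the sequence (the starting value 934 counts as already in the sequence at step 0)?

934 → 9² + 3² + 4² = 106
106 → 1² + 0² + 6² = 37
37 → 3² + 7² = 58
58 → 5² + 8² = 89
89 → 8² + 9² = 145
145 → 1² + 4² + 5² = 42
42 → 4² + 2² = 20
20 → 2² + 0² = 4
4 → 4² = 16
16 → 1² + 6² = 37  — 37 repeats.
That took 10 steps.

10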